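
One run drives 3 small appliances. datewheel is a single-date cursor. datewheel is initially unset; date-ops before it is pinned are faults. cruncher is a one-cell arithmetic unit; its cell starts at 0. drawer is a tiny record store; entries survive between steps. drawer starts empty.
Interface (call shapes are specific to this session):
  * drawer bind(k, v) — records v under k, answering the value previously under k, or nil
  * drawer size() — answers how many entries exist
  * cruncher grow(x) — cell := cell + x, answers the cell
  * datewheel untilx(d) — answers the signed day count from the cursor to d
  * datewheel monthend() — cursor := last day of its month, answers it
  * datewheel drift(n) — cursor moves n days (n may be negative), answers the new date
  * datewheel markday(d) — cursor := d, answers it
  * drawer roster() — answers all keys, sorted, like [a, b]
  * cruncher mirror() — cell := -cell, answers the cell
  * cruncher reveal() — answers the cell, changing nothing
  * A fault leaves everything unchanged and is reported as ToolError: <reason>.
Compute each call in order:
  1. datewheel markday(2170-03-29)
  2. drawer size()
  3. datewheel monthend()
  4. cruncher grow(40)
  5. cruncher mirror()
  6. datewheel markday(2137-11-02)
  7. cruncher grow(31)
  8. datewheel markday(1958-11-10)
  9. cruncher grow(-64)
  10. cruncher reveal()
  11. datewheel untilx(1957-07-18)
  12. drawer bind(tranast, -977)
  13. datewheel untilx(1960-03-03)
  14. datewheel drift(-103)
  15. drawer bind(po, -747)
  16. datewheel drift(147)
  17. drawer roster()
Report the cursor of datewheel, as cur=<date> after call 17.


Answer: cur=1958-12-24

Derivation:
-> datewheel markday(d→2170-03-29)
<- 2170-03-29
-> drawer size()
<- 0
-> datewheel monthend()
<- 2170-03-31
-> cruncher grow(x→40)
<- 40
-> cruncher mirror()
<- -40
-> datewheel markday(d→2137-11-02)
<- 2137-11-02
-> cruncher grow(x→31)
<- -9
-> datewheel markday(d→1958-11-10)
<- 1958-11-10
-> cruncher grow(x→-64)
<- -73
-> cruncher reveal()
<- -73
-> datewheel untilx(d→1957-07-18)
<- -480
-> drawer bind(k→tranast, v→-977)
<- nil
-> datewheel untilx(d→1960-03-03)
<- 479
-> datewheel drift(n→-103)
<- 1958-07-30
-> drawer bind(k→po, v→-747)
<- nil
-> datewheel drift(n→147)
<- 1958-12-24
-> drawer roster()
<- [po, tranast]


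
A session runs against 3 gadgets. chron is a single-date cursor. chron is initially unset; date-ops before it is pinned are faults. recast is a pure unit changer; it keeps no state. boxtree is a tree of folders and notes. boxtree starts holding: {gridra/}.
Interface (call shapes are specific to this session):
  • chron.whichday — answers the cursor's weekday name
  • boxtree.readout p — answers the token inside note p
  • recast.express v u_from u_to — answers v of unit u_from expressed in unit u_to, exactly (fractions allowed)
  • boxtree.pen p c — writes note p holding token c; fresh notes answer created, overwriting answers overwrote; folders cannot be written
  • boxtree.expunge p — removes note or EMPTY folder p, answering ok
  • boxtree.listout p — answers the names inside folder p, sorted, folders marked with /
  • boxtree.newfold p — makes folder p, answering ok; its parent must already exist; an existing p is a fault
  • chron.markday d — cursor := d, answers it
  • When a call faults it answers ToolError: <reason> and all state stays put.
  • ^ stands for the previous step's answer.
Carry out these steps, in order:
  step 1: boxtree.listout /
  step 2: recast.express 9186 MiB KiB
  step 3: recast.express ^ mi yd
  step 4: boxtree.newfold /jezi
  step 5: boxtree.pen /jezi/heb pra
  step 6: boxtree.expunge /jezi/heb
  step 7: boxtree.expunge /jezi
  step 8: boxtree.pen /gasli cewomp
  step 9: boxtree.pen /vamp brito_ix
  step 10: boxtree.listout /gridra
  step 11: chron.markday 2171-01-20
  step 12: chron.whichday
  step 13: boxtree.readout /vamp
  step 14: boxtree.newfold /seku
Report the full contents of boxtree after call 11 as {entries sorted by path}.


Answer: {gasli=cewomp, gridra/, vamp=brito_ix}

Derivation:
~$ boxtree.listout p: /
[out] [gridra/]
~$ recast.express v: 9186 u_from: MiB u_to: KiB
[out] 9406464
~$ recast.express v: ^ u_from: mi u_to: yd
[out] 16555376640
~$ boxtree.newfold p: /jezi
[out] ok
~$ boxtree.pen p: /jezi/heb c: pra
[out] created
~$ boxtree.expunge p: /jezi/heb
[out] ok
~$ boxtree.expunge p: /jezi
[out] ok
~$ boxtree.pen p: /gasli c: cewomp
[out] created
~$ boxtree.pen p: /vamp c: brito_ix
[out] created
~$ boxtree.listout p: /gridra
[out] []
~$ chron.markday d: 2171-01-20
[out] 2171-01-20
~$ chron.whichday
[out] Sunday
~$ boxtree.readout p: /vamp
[out] brito_ix
~$ boxtree.newfold p: /seku
[out] ok


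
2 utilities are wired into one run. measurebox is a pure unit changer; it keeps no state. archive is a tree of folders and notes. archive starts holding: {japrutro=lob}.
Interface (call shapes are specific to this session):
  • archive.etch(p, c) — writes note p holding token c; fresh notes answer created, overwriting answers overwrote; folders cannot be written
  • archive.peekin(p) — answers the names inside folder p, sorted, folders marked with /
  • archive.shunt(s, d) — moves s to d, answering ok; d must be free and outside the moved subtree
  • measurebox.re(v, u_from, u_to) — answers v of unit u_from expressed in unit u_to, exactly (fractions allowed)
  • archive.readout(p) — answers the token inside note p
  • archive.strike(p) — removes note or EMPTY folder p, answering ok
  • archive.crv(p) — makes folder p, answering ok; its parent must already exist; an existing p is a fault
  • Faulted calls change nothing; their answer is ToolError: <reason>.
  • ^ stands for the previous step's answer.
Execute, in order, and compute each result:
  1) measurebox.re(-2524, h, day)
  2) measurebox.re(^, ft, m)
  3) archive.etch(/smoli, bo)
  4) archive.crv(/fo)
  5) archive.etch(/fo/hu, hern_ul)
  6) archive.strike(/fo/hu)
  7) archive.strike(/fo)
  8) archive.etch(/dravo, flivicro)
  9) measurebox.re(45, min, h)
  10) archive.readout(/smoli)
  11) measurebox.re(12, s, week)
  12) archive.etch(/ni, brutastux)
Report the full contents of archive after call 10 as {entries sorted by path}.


Answer: {dravo=flivicro, japrutro=lob, smoli=bo}

Derivation:
-- measurebox.re(v=-2524, u_from=h, u_to=day) == -631/6
-- measurebox.re(v=^, u_from=ft, u_to=m) == -80137/2500
-- archive.etch(p=/smoli, c=bo) == created
-- archive.crv(p=/fo) == ok
-- archive.etch(p=/fo/hu, c=hern_ul) == created
-- archive.strike(p=/fo/hu) == ok
-- archive.strike(p=/fo) == ok
-- archive.etch(p=/dravo, c=flivicro) == created
-- measurebox.re(v=45, u_from=min, u_to=h) == 3/4
-- archive.readout(p=/smoli) == bo
-- measurebox.re(v=12, u_from=s, u_to=week) == 1/50400
-- archive.etch(p=/ni, c=brutastux) == created


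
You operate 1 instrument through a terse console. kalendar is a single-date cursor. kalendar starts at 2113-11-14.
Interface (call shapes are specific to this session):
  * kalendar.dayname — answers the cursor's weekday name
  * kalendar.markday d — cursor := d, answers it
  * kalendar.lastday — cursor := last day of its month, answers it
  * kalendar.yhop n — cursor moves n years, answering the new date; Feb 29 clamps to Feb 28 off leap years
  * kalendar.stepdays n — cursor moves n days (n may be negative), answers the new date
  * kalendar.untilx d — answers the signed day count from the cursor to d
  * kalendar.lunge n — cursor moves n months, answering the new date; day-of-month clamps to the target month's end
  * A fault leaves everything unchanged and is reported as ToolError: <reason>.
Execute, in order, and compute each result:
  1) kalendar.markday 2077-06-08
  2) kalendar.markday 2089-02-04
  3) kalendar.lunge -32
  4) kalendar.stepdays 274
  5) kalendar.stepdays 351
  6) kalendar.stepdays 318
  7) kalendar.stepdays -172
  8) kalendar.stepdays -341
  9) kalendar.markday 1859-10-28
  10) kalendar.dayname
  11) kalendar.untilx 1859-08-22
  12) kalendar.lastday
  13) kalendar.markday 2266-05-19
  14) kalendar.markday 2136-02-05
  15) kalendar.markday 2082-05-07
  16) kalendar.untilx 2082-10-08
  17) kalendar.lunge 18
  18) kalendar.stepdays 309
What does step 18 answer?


Answer: 2084-09-11

Derivation:
$ kalendar.markday d='2077-06-08'
  2077-06-08
$ kalendar.markday d='2089-02-04'
  2089-02-04
$ kalendar.lunge n='-32'
  2086-06-04
$ kalendar.stepdays n='274'
  2087-03-05
$ kalendar.stepdays n='351'
  2088-02-19
$ kalendar.stepdays n='318'
  2089-01-02
$ kalendar.stepdays n='-172'
  2088-07-14
$ kalendar.stepdays n='-341'
  2087-08-08
$ kalendar.markday d='1859-10-28'
  1859-10-28
$ kalendar.dayname
  Friday
$ kalendar.untilx d='1859-08-22'
  -67
$ kalendar.lastday
  1859-10-31
$ kalendar.markday d='2266-05-19'
  2266-05-19
$ kalendar.markday d='2136-02-05'
  2136-02-05
$ kalendar.markday d='2082-05-07'
  2082-05-07
$ kalendar.untilx d='2082-10-08'
  154
$ kalendar.lunge n='18'
  2083-11-07
$ kalendar.stepdays n='309'
  2084-09-11


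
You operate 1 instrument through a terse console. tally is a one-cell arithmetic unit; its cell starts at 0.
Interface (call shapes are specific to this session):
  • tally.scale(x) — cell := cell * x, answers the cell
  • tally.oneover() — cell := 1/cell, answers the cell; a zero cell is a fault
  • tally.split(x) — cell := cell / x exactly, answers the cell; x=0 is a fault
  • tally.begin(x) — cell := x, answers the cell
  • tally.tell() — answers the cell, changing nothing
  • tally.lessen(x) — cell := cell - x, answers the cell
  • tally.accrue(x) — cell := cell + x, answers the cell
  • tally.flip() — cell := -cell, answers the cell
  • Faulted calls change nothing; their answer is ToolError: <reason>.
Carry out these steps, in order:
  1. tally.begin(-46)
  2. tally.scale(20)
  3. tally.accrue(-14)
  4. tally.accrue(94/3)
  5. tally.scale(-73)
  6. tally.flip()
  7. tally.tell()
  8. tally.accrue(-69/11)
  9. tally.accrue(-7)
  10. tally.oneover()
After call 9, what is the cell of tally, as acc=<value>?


Answer: acc=-2174962/33

Derivation:
>> begin(x='-46')
<< -46
>> scale(x='20')
<< -920
>> accrue(x='-14')
<< -934
>> accrue(x='94/3')
<< -2708/3
>> scale(x='-73')
<< 197684/3
>> flip()
<< -197684/3
>> tell()
<< -197684/3
>> accrue(x='-69/11')
<< -2174731/33
>> accrue(x='-7')
<< -2174962/33
>> oneover()
<< -33/2174962


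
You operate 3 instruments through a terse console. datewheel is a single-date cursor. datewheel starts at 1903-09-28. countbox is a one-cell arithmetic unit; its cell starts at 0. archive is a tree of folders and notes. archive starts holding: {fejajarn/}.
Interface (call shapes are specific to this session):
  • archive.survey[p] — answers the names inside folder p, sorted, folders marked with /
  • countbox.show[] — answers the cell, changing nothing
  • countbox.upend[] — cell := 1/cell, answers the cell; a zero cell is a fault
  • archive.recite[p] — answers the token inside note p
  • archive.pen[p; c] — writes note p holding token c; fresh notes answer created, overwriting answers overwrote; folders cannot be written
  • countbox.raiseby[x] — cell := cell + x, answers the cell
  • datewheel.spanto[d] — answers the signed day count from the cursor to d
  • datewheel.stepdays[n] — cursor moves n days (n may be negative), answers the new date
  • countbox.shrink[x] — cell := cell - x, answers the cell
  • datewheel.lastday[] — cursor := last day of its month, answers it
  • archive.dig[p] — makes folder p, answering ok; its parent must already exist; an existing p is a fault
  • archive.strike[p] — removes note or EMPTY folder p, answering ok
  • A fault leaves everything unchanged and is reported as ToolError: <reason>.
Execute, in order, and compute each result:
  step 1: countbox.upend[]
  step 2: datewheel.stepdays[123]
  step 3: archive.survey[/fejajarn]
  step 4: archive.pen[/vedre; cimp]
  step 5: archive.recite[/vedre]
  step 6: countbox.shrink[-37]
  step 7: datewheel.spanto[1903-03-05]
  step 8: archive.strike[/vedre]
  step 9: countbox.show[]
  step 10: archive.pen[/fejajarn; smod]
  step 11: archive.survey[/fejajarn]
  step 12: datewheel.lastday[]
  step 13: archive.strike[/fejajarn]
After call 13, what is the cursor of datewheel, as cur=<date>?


I try countbox.upend(), yielding ToolError: reciprocal of zero.
Calling datewheel.stepdays using 123, and observe 1904-01-29.
Invoking archive.survey using /fejajarn, giving [].
I call archive.pen using /vedre, cimp, → created.
Calling archive.recite using /vedre, giving cimp.
Using countbox.shrink using -37, and see 37.
Invoking datewheel.spanto using 1903-03-05, yielding -330.
I invoke archive.strike using /vedre, giving ok.
I try countbox.show, giving 37.
I invoke archive.pen using /fejajarn, smod, and see ToolError: is a directory.
Using archive.survey using /fejajarn, and see [].
I invoke datewheel.lastday(), — result: 1904-01-31.
Calling archive.strike using /fejajarn, giving ok.

Answer: cur=1904-01-31


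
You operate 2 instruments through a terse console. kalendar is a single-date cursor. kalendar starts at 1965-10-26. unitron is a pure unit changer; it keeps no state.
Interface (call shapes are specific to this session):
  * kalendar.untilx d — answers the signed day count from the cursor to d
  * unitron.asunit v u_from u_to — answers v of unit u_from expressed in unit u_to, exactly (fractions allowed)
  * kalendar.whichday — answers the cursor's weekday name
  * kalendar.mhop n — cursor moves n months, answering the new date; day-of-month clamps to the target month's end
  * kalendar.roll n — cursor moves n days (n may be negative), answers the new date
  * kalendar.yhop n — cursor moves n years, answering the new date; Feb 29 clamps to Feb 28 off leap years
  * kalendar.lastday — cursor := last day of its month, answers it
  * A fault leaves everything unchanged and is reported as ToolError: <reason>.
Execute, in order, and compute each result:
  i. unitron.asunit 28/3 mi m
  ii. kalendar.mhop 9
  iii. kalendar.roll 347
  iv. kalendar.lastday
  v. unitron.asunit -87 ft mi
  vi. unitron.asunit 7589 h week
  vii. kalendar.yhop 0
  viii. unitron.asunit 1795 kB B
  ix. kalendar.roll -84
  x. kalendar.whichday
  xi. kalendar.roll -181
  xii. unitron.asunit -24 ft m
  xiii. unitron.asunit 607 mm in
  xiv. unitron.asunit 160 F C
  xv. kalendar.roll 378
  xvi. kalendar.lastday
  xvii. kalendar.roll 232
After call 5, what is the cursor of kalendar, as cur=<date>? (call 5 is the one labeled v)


-> unitron.asunit(28/3, mi, m)
<- 1877568/125
-> kalendar.mhop(9)
<- 1966-07-26
-> kalendar.roll(347)
<- 1967-07-08
-> kalendar.lastday()
<- 1967-07-31
-> unitron.asunit(-87, ft, mi)
<- -29/1760
-> unitron.asunit(7589, h, week)
<- 7589/168
-> kalendar.yhop(0)
<- 1967-07-31
-> unitron.asunit(1795, kB, B)
<- 1795000
-> kalendar.roll(-84)
<- 1967-05-08
-> kalendar.whichday()
<- Monday
-> kalendar.roll(-181)
<- 1966-11-08
-> unitron.asunit(-24, ft, m)
<- -4572/625
-> unitron.asunit(607, mm, in)
<- 3035/127
-> unitron.asunit(160, F, C)
<- 640/9
-> kalendar.roll(378)
<- 1967-11-21
-> kalendar.lastday()
<- 1967-11-30
-> kalendar.roll(232)
<- 1968-07-19

Answer: cur=1967-07-31


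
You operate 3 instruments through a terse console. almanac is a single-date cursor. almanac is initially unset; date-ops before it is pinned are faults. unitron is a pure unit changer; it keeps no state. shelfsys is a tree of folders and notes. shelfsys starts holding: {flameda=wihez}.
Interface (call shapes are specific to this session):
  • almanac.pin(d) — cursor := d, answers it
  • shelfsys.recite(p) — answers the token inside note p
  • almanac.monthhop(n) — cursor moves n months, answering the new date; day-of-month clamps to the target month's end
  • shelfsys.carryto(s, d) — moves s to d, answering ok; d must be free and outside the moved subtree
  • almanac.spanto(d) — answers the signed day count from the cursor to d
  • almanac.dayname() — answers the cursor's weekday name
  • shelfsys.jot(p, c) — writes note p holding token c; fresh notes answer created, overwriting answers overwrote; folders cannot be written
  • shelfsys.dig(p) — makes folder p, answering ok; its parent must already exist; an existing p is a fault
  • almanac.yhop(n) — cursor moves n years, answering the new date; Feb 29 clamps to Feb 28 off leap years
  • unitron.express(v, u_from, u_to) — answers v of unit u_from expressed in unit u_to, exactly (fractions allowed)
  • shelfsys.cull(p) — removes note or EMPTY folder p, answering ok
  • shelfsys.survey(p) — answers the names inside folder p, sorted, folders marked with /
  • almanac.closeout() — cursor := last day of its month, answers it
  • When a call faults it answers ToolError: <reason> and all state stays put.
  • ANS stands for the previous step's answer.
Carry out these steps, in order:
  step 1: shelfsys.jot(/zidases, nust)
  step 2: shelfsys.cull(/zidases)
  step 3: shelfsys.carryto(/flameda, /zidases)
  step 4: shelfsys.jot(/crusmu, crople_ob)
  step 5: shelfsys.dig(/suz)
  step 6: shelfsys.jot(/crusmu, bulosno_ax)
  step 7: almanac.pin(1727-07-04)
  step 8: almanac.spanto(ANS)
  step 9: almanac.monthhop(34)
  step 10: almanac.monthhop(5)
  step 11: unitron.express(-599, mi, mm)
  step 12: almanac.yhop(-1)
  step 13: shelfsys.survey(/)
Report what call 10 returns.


I call shelfsys.jot on p='/zidases', c='nust', giving created.
I call shelfsys.cull on p='/zidases', → ok.
Using shelfsys.carryto on s='/flameda', d='/zidases', — result: ok.
Then shelfsys.jot on p='/crusmu', c='crople_ob', and observe created.
Now I run shelfsys.dig on p='/suz', yielding ok.
I invoke shelfsys.jot on p='/crusmu', c='bulosno_ax', and get overwrote.
Calling almanac.pin on d='1727-07-04', → 1727-07-04.
I run almanac.spanto on d='ANS', and observe 0.
I use almanac.monthhop on n='34', — result: 1730-05-04.
Using almanac.monthhop on n='5', giving 1730-10-04.
I invoke unitron.express on v='-599', u_from='mi', u_to='mm', giving -963997056.
Next I call almanac.yhop on n='-1', which returns 1729-10-04.
Next I call shelfsys.survey on p='/', → [crusmu, suz/, zidases].

Answer: 1730-10-04


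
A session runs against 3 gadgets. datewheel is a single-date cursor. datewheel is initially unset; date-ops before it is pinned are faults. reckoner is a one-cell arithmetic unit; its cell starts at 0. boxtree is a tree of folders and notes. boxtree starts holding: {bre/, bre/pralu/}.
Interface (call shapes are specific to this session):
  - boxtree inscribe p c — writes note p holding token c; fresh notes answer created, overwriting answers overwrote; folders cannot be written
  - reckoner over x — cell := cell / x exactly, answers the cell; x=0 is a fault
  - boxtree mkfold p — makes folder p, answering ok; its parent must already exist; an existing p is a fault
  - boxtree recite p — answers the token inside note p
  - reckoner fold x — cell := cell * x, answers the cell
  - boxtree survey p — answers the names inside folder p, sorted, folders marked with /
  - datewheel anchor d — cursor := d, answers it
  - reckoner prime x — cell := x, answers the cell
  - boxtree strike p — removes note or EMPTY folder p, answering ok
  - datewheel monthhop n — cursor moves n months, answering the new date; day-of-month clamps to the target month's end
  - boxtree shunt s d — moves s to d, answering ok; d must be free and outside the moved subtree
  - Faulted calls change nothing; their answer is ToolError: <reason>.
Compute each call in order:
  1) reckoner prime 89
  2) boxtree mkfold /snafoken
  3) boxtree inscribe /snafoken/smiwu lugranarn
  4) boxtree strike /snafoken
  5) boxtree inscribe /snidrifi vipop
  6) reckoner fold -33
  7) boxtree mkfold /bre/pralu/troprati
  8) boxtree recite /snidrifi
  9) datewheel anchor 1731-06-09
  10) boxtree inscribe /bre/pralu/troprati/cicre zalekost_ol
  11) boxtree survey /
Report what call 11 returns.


Answer: [bre/, snafoken/, snidrifi]

Derivation:
Do: reckoner prime[x='89']
See: 89
Do: boxtree mkfold[p='/snafoken']
See: ok
Do: boxtree inscribe[p='/snafoken/smiwu'; c='lugranarn']
See: created
Do: boxtree strike[p='/snafoken']
See: ToolError: not empty
Do: boxtree inscribe[p='/snidrifi'; c='vipop']
See: created
Do: reckoner fold[x='-33']
See: -2937
Do: boxtree mkfold[p='/bre/pralu/troprati']
See: ok
Do: boxtree recite[p='/snidrifi']
See: vipop
Do: datewheel anchor[d='1731-06-09']
See: 1731-06-09
Do: boxtree inscribe[p='/bre/pralu/troprati/cicre'; c='zalekost_ol']
See: created
Do: boxtree survey[p='/']
See: [bre/, snafoken/, snidrifi]


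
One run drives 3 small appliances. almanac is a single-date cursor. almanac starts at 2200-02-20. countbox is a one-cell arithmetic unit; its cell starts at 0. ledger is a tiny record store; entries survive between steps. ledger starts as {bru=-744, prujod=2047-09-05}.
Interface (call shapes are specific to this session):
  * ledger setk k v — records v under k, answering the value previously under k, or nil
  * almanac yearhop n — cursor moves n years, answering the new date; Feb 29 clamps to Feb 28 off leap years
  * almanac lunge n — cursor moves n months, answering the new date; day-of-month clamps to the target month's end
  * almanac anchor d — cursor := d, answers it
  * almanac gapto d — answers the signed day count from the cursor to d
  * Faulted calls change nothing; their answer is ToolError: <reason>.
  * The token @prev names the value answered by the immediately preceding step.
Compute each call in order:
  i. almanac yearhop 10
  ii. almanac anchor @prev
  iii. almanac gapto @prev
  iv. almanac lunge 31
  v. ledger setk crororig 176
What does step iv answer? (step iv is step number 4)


Answer: 2212-09-20

Derivation:
I invoke almanac yearhop using 10, which returns 2210-02-20.
Next I call almanac anchor using @prev, and get 2210-02-20.
I invoke almanac gapto using @prev, and see 0.
I call almanac lunge using 31, — result: 2212-09-20.
Now I run ledger setk using crororig, 176, and see nil.


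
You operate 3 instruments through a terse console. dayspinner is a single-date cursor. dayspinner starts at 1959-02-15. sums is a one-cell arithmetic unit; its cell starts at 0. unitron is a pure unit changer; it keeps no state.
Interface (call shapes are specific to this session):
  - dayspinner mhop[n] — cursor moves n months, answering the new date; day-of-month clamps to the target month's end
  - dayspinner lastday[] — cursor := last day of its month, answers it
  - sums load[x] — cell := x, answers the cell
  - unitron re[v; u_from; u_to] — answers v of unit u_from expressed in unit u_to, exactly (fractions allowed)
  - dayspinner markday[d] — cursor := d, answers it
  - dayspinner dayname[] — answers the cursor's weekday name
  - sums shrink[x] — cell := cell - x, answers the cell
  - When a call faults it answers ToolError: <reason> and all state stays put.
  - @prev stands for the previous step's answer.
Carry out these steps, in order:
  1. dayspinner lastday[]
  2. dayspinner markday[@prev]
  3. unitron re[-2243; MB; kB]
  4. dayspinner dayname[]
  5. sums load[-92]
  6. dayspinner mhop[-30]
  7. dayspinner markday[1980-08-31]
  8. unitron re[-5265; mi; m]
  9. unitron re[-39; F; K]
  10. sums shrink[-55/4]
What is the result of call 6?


Answer: 1956-08-28

Derivation:
I call dayspinner lastday(), → 1959-02-28.
Using dayspinner markday(d: @prev), and see 1959-02-28.
Then unitron re(v: -2243, u_from: MB, u_to: kB), → -2243000.
I try dayspinner dayname, and observe Saturday.
I run sums load(x: -92), yielding -92.
Calling dayspinner mhop(n: -30), and observe 1956-08-28.
Then dayspinner markday(d: 1980-08-31): 1980-08-31.
Invoking unitron re(v: -5265, u_from: mi, u_to: m), — result: -211829904/25.
I invoke unitron re(v: -39, u_from: F, u_to: K), and see 42067/180.
Using sums shrink(x: -55/4), which returns -313/4.


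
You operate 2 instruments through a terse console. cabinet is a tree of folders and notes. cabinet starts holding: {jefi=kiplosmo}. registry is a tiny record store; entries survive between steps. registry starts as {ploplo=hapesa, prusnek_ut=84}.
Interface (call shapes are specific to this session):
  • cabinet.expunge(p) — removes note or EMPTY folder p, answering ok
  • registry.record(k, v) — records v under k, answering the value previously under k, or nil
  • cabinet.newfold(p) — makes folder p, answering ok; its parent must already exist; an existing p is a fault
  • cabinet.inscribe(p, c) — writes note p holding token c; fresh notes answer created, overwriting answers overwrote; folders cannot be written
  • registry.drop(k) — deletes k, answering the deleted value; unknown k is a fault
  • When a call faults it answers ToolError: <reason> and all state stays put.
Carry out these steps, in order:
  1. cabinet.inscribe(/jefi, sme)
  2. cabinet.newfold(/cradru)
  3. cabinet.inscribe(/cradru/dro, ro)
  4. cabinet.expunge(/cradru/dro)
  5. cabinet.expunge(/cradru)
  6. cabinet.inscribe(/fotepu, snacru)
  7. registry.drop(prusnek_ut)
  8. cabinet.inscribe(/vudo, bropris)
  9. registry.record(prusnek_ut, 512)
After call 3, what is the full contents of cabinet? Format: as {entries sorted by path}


Using inscribe using /jefi, sme: overwrote.
Now I run newfold using /cradru, and get ok.
I run inscribe using /cradru/dro, ro, and get created.
Next I call expunge using /cradru/dro, and see ok.
Next I call expunge using /cradru, and see ok.
I run inscribe using /fotepu, snacru, and see created.
I run drop using prusnek_ut, which returns 84.
Calling inscribe using /vudo, bropris, → created.
Now I run record using prusnek_ut, 512, yielding nil.

Answer: {cradru/, cradru/dro=ro, jefi=sme}


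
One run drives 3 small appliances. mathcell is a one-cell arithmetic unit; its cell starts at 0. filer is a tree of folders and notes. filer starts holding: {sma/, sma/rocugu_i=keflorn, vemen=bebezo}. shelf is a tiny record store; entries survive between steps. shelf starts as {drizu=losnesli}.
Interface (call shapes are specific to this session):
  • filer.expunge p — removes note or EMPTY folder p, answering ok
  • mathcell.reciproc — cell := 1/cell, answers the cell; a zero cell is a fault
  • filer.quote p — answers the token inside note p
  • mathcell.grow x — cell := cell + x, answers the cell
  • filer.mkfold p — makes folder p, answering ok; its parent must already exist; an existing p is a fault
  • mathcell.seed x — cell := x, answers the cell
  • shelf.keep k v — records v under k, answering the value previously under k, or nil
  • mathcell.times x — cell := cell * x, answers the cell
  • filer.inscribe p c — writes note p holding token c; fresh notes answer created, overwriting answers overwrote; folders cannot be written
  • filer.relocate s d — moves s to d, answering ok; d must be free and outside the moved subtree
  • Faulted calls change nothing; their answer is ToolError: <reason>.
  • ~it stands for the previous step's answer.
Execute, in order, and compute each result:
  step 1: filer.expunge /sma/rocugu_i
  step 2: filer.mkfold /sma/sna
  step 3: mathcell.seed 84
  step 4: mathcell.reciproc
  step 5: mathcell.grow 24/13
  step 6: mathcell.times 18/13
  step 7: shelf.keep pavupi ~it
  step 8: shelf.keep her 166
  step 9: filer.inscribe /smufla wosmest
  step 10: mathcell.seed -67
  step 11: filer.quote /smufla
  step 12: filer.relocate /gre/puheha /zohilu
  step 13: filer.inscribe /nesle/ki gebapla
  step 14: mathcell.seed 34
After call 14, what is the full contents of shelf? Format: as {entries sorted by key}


·→ filer.expunge(p: /sma/rocugu_i)
·← ok
·→ filer.mkfold(p: /sma/sna)
·← ok
·→ mathcell.seed(x: 84)
·← 84
·→ mathcell.reciproc()
·← 1/84
·→ mathcell.grow(x: 24/13)
·← 2029/1092
·→ mathcell.times(x: 18/13)
·← 6087/2366
·→ shelf.keep(k: pavupi, v: ~it)
·← nil
·→ shelf.keep(k: her, v: 166)
·← nil
·→ filer.inscribe(p: /smufla, c: wosmest)
·← created
·→ mathcell.seed(x: -67)
·← -67
·→ filer.quote(p: /smufla)
·← wosmest
·→ filer.relocate(s: /gre/puheha, d: /zohilu)
·← ToolError: not found
·→ filer.inscribe(p: /nesle/ki, c: gebapla)
·← ToolError: no parent
·→ mathcell.seed(x: 34)
·← 34

Answer: {drizu=losnesli, her=166, pavupi=6087/2366}


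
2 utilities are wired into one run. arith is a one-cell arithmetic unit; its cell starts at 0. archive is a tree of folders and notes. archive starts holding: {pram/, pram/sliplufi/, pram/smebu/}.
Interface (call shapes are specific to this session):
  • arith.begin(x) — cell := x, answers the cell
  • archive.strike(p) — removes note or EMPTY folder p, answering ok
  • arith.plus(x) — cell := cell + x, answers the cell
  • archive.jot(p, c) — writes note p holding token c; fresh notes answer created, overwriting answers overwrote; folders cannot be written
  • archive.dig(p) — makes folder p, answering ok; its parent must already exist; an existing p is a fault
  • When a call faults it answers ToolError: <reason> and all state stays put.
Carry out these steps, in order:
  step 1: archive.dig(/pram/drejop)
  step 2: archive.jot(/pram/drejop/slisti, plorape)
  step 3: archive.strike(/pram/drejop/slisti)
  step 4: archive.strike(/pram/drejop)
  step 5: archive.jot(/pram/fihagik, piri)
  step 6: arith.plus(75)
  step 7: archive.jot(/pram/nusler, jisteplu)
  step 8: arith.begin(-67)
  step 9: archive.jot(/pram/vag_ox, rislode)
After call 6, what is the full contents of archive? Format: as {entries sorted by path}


Answer: {pram/, pram/fihagik=piri, pram/sliplufi/, pram/smebu/}

Derivation:
Step: dig[p: /pram/drejop]
Result: ok
Step: jot[p: /pram/drejop/slisti; c: plorape]
Result: created
Step: strike[p: /pram/drejop/slisti]
Result: ok
Step: strike[p: /pram/drejop]
Result: ok
Step: jot[p: /pram/fihagik; c: piri]
Result: created
Step: plus[x: 75]
Result: 75
Step: jot[p: /pram/nusler; c: jisteplu]
Result: created
Step: begin[x: -67]
Result: -67
Step: jot[p: /pram/vag_ox; c: rislode]
Result: created


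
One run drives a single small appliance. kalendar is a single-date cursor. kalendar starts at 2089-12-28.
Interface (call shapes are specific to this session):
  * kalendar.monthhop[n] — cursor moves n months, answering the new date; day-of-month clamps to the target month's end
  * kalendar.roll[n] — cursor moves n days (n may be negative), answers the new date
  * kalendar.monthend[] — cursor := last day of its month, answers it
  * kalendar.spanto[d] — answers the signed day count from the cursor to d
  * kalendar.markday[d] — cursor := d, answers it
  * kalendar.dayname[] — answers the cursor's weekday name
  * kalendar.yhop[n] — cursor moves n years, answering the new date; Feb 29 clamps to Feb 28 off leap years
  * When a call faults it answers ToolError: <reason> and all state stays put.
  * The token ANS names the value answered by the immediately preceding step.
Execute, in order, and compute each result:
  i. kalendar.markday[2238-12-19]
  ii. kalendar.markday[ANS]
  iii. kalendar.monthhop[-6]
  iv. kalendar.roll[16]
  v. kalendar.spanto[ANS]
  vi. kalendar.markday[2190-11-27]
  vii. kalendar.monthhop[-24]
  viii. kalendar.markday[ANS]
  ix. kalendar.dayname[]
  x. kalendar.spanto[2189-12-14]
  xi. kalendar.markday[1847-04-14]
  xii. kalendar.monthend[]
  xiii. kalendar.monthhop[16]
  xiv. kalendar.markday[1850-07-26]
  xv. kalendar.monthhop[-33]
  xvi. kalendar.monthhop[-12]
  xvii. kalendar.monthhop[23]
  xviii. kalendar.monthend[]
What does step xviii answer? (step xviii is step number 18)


Answer: 1848-09-30

Derivation:
CALL kalendar.markday[d→2238-12-19]
RET  2238-12-19
CALL kalendar.markday[d→ANS]
RET  2238-12-19
CALL kalendar.monthhop[n→-6]
RET  2238-06-19
CALL kalendar.roll[n→16]
RET  2238-07-05
CALL kalendar.spanto[d→ANS]
RET  0
CALL kalendar.markday[d→2190-11-27]
RET  2190-11-27
CALL kalendar.monthhop[n→-24]
RET  2188-11-27
CALL kalendar.markday[d→ANS]
RET  2188-11-27
CALL kalendar.dayname[]
RET  Thursday
CALL kalendar.spanto[d→2189-12-14]
RET  382
CALL kalendar.markday[d→1847-04-14]
RET  1847-04-14
CALL kalendar.monthend[]
RET  1847-04-30
CALL kalendar.monthhop[n→16]
RET  1848-08-30
CALL kalendar.markday[d→1850-07-26]
RET  1850-07-26
CALL kalendar.monthhop[n→-33]
RET  1847-10-26
CALL kalendar.monthhop[n→-12]
RET  1846-10-26
CALL kalendar.monthhop[n→23]
RET  1848-09-26
CALL kalendar.monthend[]
RET  1848-09-30


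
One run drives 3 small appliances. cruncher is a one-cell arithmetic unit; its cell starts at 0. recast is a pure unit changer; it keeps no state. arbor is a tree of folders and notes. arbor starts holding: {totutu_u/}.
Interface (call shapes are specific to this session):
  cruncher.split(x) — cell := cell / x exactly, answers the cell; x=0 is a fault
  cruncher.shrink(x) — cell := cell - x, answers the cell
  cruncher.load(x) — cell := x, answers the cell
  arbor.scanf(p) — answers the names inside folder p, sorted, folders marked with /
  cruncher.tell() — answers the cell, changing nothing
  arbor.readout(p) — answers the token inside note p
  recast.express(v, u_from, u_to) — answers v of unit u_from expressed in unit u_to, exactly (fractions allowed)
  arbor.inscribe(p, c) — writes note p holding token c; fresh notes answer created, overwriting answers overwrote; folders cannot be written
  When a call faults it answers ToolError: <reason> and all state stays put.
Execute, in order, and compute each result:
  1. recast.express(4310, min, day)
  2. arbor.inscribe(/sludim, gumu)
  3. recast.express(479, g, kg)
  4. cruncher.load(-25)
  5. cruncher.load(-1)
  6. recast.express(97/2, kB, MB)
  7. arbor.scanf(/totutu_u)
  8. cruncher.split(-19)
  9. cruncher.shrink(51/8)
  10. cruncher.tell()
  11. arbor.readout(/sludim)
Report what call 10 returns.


Do: recast.express[v: 4310; u_from: min; u_to: day]
See: 431/144
Do: arbor.inscribe[p: /sludim; c: gumu]
See: created
Do: recast.express[v: 479; u_from: g; u_to: kg]
See: 479/1000
Do: cruncher.load[x: -25]
See: -25
Do: cruncher.load[x: -1]
See: -1
Do: recast.express[v: 97/2; u_from: kB; u_to: MB]
See: 97/2000
Do: arbor.scanf[p: /totutu_u]
See: []
Do: cruncher.split[x: -19]
See: 1/19
Do: cruncher.shrink[x: 51/8]
See: -961/152
Do: cruncher.tell[]
See: -961/152
Do: arbor.readout[p: /sludim]
See: gumu

Answer: -961/152


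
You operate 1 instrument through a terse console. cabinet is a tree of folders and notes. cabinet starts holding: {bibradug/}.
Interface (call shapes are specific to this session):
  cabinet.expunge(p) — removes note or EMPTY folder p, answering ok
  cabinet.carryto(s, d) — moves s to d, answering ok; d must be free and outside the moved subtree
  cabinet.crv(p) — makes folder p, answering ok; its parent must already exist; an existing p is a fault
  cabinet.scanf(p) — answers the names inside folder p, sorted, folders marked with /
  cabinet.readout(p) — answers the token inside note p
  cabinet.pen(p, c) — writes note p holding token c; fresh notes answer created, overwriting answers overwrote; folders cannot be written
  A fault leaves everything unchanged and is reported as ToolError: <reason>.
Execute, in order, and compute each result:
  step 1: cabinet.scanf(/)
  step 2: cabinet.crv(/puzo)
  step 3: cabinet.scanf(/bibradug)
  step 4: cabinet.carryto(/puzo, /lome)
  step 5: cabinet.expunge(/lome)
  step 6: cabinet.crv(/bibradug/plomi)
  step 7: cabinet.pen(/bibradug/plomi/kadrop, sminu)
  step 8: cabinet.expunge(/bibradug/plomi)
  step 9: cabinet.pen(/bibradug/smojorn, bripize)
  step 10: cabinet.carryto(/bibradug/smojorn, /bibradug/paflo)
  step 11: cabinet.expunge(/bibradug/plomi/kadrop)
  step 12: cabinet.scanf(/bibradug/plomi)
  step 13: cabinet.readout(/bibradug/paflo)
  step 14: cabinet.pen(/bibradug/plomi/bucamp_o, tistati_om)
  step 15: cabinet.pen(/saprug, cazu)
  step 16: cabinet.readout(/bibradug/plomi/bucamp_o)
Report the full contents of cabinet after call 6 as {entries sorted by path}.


Answer: {bibradug/, bibradug/plomi/}

Derivation:
Now I run cabinet.scanf passing /, and observe [bibradug/].
I use cabinet.crv passing /puzo, which returns ok.
I try cabinet.scanf passing /bibradug: [].
Using cabinet.carryto passing /puzo, /lome: ok.
I try cabinet.expunge passing /lome, yielding ok.
Using cabinet.crv passing /bibradug/plomi, — result: ok.
Then cabinet.pen passing /bibradug/plomi/kadrop, sminu, giving created.
I run cabinet.expunge passing /bibradug/plomi, — result: ToolError: not empty.
Using cabinet.pen passing /bibradug/smojorn, bripize, and observe created.
Calling cabinet.carryto passing /bibradug/smojorn, /bibradug/paflo, and get ok.
Calling cabinet.expunge passing /bibradug/plomi/kadrop, which returns ok.
I try cabinet.scanf passing /bibradug/plomi: [].
Next I call cabinet.readout passing /bibradug/paflo, and get bripize.
Invoking cabinet.pen passing /bibradug/plomi/bucamp_o, tistati_om, → created.
I run cabinet.pen passing /saprug, cazu: created.
Calling cabinet.readout passing /bibradug/plomi/bucamp_o, yielding tistati_om.


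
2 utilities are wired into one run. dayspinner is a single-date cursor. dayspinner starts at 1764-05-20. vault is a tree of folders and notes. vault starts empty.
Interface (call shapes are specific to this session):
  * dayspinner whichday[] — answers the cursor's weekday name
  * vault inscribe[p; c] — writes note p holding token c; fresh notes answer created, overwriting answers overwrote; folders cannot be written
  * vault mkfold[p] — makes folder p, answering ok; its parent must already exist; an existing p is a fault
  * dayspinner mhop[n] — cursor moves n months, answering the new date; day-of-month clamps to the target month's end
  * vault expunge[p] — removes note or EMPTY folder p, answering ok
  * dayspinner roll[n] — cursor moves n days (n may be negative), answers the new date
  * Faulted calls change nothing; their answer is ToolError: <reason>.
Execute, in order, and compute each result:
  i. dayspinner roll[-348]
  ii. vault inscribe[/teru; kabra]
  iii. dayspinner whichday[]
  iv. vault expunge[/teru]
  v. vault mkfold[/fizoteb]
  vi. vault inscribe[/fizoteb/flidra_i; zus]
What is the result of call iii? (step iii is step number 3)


==> dayspinner roll(n→-348)
<== 1763-06-07
==> vault inscribe(p→/teru, c→kabra)
<== created
==> dayspinner whichday()
<== Tuesday
==> vault expunge(p→/teru)
<== ok
==> vault mkfold(p→/fizoteb)
<== ok
==> vault inscribe(p→/fizoteb/flidra_i, c→zus)
<== created

Answer: Tuesday


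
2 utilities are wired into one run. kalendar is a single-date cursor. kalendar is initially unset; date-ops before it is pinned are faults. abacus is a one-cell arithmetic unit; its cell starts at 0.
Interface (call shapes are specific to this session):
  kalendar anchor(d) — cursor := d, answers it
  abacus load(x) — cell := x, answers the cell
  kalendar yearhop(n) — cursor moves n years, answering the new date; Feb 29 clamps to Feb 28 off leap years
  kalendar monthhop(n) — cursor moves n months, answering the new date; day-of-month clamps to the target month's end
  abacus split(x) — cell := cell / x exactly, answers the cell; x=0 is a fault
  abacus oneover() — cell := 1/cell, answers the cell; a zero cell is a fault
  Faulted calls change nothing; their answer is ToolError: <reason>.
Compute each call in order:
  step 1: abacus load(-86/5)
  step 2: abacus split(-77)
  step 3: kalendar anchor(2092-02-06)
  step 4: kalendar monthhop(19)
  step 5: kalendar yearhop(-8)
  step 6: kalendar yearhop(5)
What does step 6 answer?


Answer: 2090-09-06

Derivation:
Do: abacus load[x=-86/5]
See: -86/5
Do: abacus split[x=-77]
See: 86/385
Do: kalendar anchor[d=2092-02-06]
See: 2092-02-06
Do: kalendar monthhop[n=19]
See: 2093-09-06
Do: kalendar yearhop[n=-8]
See: 2085-09-06
Do: kalendar yearhop[n=5]
See: 2090-09-06


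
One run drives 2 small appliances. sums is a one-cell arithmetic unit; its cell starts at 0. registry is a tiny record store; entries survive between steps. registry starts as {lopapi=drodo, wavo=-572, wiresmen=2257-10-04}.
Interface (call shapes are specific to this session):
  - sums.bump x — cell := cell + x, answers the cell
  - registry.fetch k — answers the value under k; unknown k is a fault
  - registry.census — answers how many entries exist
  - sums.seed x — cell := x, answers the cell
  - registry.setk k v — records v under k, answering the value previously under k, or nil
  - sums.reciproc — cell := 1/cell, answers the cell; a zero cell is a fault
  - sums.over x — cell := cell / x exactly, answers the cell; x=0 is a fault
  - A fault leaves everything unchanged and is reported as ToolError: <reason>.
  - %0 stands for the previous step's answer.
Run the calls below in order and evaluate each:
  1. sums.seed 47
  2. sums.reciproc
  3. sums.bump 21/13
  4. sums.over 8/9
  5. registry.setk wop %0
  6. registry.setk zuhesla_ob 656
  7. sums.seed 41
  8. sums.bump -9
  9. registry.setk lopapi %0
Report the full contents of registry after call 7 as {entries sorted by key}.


Answer: {lopapi=drodo, wavo=-572, wiresmen=2257-10-04, wop=1125/611, zuhesla_ob=656}

Derivation:
Invoking seed passing x=47, and observe 47.
I invoke reciproc(), yielding 1/47.
I invoke bump passing x=21/13, and observe 1000/611.
Then over passing x=8/9, yielding 1125/611.
Then setk passing k=wop, v=%0, and see nil.
I invoke setk passing k=zuhesla_ob, v=656, yielding nil.
I use seed passing x=41, yielding 41.
Using bump passing x=-9, → 32.
Invoking setk passing k=lopapi, v=%0, giving drodo.
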